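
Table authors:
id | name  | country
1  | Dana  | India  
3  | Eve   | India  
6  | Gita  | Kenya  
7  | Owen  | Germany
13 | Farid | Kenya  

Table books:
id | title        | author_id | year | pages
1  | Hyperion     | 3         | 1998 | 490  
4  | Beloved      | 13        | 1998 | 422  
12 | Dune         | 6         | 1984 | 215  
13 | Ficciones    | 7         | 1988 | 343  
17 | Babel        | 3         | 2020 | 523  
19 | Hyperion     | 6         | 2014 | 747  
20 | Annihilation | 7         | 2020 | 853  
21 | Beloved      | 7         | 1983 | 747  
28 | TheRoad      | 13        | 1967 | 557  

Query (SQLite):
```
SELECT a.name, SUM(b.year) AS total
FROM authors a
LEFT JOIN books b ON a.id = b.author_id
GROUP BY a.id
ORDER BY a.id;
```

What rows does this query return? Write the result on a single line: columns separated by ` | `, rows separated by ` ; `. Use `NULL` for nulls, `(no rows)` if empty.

LEFT JOIN keeps every authors row; unmatched ones get NULL for books columns.
Group by authors.id and compute SUM(b.year). SUM over an all-NULL group is NULL.
  1: ids {—} → SUM(b.year)=NULL
  3: ids {1, 17} → SUM(b.year)=4018
  6: ids {12, 19} → SUM(b.year)=3998
  7: ids {13, 20, 21} → SUM(b.year)=5991
  13: ids {4, 28} → SUM(b.year)=3965

Dana | NULL ; Eve | 4018 ; Gita | 3998 ; Owen | 5991 ; Farid | 3965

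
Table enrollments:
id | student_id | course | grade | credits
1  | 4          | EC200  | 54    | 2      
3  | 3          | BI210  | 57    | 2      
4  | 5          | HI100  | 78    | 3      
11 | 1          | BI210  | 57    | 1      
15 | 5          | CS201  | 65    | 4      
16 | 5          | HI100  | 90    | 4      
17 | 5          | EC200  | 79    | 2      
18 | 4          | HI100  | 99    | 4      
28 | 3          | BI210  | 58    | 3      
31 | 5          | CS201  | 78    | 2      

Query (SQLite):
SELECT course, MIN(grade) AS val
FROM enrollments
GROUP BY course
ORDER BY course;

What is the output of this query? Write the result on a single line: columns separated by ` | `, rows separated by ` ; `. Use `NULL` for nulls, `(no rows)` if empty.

BI210 | 57 ; CS201 | 65 ; EC200 | 54 ; HI100 | 78

Partition enrollments by course; compute MIN(grade) within each group.
  BI210: ids {3, 11, 28} → MIN(grade)=57
  CS201: ids {15, 31} → MIN(grade)=65
  EC200: ids {1, 17} → MIN(grade)=54
  HI100: ids {4, 16, 18} → MIN(grade)=78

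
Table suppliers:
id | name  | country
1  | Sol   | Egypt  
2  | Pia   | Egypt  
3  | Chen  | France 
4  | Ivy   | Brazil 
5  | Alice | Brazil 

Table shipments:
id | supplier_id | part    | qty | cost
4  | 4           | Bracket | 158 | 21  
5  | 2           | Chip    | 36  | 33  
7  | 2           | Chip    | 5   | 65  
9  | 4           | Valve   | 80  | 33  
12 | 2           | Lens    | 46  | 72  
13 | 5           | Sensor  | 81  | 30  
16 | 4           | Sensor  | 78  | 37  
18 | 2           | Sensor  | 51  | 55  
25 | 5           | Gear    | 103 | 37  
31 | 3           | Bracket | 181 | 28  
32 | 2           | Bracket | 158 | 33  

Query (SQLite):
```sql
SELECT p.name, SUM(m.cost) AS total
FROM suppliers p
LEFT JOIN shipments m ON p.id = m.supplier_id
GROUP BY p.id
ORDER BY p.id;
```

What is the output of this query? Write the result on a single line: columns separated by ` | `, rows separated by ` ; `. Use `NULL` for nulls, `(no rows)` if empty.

Sol | NULL ; Pia | 258 ; Chen | 28 ; Ivy | 91 ; Alice | 67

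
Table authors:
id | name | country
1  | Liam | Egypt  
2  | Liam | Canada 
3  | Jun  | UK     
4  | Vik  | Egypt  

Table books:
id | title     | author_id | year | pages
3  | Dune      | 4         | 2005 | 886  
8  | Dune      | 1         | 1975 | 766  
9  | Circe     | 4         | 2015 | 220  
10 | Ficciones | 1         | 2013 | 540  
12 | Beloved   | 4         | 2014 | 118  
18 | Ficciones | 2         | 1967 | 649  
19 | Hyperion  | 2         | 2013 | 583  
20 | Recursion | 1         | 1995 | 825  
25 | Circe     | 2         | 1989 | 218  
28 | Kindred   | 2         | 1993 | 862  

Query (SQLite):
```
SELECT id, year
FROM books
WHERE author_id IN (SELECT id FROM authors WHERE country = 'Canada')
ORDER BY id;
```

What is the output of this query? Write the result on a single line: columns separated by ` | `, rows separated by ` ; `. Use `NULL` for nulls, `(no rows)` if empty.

18 | 1967 ; 19 | 2013 ; 25 | 1989 ; 28 | 1993

Inner query: authors.id where country = 'Canada'.
Outer: keep books rows whose author_id is in that set.
Inner query → {2}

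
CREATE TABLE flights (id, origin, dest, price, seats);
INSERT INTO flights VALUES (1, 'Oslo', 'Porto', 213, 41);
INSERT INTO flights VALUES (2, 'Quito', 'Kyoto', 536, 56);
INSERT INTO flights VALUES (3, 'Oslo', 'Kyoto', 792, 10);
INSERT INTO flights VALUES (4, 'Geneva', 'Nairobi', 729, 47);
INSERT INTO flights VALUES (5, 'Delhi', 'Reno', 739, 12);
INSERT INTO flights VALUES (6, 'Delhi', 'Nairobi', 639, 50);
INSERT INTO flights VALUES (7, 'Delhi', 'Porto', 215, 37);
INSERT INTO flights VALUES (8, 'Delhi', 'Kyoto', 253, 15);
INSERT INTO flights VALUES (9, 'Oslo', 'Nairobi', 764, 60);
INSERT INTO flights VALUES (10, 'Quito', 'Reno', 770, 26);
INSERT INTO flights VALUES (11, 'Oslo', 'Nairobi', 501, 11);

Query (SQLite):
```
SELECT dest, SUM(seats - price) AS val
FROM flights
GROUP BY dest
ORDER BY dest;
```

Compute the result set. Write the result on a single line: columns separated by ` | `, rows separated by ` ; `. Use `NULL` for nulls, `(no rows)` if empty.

Kyoto | -1500 ; Nairobi | -2465 ; Porto | -350 ; Reno | -1471

For each row compute seats - price.
Group by dest; take SUM of the expression per group.
  Kyoto: ids {2, 3, 8} → SUM(seats - price)=-1500
  Nairobi: ids {4, 6, 9, 11} → SUM(seats - price)=-2465
  Porto: ids {1, 7} → SUM(seats - price)=-350
  Reno: ids {5, 10} → SUM(seats - price)=-1471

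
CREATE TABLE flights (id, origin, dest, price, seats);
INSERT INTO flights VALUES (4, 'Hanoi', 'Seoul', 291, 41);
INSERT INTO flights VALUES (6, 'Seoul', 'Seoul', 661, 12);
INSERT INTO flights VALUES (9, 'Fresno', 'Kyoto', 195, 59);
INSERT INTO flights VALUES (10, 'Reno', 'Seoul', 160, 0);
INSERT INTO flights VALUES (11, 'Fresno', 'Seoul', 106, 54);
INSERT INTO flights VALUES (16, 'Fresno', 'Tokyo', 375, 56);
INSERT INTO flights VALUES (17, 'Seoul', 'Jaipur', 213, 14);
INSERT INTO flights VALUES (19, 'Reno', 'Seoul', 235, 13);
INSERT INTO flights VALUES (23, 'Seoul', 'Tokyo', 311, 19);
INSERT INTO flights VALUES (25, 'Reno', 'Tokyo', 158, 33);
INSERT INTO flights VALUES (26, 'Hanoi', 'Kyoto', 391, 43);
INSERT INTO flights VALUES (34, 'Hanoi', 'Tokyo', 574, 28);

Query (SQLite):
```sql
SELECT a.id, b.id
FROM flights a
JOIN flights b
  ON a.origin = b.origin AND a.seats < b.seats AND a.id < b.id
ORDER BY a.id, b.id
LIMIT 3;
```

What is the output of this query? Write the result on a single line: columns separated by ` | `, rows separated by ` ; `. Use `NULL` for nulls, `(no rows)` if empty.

Pairs (a,b) with same origin, a.seats < b.seats, a.id < b.id.
origin groups: Fresno:{9,11,16} Hanoi:{4,26,34} Reno:{10,19,25} Seoul:{6,17,23}
Ordered by (a.id, b.id); first 3.

4 | 26 ; 6 | 17 ; 6 | 23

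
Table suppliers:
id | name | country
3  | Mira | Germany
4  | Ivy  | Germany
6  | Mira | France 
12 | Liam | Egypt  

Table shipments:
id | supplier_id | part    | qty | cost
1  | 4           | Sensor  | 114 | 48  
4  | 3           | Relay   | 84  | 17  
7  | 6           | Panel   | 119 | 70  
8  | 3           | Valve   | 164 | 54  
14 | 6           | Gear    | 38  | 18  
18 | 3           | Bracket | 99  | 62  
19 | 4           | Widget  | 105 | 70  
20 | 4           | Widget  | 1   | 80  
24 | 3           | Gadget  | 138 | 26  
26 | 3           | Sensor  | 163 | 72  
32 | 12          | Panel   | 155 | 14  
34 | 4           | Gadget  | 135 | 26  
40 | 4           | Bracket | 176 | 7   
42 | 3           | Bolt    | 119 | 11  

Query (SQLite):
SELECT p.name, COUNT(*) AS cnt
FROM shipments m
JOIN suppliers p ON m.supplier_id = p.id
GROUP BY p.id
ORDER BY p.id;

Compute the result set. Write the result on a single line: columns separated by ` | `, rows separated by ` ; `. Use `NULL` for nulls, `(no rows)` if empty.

Mira | 6 ; Ivy | 5 ; Mira | 2 ; Liam | 1

Join each shipments row to its suppliers via supplier_id.
Group joined rows by suppliers.id; compute COUNT(*) per group.
  3: ids {4, 8, 18, 24, 26, 42} → COUNT(*)=6
  4: ids {1, 19, 20, 34, 40} → COUNT(*)=5
  6: ids {7, 14} → COUNT(*)=2
  12: ids {32} → COUNT(*)=1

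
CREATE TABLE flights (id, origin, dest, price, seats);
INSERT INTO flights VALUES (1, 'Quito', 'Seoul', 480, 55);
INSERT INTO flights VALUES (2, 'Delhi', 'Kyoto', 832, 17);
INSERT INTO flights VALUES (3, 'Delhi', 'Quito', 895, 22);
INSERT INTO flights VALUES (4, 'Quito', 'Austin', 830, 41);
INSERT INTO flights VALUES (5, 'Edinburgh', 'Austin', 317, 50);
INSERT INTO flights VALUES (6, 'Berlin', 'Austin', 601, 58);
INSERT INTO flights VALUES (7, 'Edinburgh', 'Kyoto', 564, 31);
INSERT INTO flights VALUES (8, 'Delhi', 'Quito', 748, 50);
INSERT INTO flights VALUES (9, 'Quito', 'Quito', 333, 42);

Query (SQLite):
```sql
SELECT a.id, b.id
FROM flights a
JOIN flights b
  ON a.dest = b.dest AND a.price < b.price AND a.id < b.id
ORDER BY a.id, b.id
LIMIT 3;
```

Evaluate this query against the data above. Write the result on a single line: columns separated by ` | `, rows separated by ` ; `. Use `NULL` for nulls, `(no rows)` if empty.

5 | 6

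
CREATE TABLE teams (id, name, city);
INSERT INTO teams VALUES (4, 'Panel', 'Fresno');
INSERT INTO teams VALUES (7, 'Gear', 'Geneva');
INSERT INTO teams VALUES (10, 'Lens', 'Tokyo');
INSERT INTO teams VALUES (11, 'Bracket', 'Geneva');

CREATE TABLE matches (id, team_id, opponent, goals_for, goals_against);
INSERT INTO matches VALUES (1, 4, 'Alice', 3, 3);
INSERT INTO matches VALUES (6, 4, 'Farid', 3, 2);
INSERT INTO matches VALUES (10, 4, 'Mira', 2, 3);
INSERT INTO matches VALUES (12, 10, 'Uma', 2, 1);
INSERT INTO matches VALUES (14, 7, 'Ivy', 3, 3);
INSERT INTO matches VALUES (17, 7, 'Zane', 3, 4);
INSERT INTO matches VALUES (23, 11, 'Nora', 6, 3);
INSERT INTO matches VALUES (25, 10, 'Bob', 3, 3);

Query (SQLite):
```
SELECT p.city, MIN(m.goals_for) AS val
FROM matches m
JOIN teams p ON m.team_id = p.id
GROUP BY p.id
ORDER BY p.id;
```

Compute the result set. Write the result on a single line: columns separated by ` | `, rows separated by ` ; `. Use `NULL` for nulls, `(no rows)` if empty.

Fresno | 2 ; Geneva | 3 ; Tokyo | 2 ; Geneva | 6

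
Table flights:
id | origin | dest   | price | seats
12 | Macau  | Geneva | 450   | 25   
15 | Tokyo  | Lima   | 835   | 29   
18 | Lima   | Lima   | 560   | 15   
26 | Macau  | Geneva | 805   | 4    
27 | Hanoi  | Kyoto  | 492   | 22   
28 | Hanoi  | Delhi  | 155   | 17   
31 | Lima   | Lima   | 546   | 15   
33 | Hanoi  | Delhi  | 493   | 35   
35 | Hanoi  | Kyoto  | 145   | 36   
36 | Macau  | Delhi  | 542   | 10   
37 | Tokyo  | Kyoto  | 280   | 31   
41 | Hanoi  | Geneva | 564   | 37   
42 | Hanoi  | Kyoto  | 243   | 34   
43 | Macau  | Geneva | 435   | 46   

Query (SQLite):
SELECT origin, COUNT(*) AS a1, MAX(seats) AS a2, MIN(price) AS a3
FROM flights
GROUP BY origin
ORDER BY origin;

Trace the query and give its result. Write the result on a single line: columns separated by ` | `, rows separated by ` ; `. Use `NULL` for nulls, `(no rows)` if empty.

Group flights by origin.
Per group compute: COUNT(*), MAX(seats), MIN(price).
  Hanoi: ids {27, 28, 33, 35, 41, 42} → COUNT(*)=6, MAX(seats)=37, MIN(price)=145
  Lima: ids {18, 31} → COUNT(*)=2, MAX(seats)=15, MIN(price)=546
  Macau: ids {12, 26, 36, 43} → COUNT(*)=4, MAX(seats)=46, MIN(price)=435
  Tokyo: ids {15, 37} → COUNT(*)=2, MAX(seats)=31, MIN(price)=280

Hanoi | 6 | 37 | 145 ; Lima | 2 | 15 | 546 ; Macau | 4 | 46 | 435 ; Tokyo | 2 | 31 | 280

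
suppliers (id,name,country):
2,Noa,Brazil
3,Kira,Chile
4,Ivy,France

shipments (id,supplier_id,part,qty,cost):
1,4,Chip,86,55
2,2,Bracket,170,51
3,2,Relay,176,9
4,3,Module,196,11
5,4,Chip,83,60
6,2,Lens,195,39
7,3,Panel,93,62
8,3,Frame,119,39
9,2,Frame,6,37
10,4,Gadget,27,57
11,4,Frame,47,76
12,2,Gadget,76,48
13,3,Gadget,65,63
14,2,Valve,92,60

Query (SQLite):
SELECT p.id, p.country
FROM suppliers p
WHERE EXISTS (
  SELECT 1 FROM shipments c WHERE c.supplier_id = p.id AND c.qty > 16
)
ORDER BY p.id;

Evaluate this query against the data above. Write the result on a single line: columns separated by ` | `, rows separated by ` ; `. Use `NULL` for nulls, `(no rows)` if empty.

2 | Brazil ; 3 | Chile ; 4 | France

For each suppliers row, check whether any shipments with matching supplier_id has qty > 16.
Keep rows where that is true.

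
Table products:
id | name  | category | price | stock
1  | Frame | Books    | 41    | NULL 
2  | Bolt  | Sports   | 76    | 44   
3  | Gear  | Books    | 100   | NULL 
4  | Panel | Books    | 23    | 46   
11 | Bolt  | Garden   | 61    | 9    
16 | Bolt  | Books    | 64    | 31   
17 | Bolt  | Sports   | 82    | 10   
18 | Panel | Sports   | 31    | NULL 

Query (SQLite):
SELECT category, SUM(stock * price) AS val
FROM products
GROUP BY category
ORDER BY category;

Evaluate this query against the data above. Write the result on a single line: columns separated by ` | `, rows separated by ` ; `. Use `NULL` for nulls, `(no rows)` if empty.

For each row compute stock * price.
Group by category; take SUM of the expression per group.
  Books: ids {1, 3, 4, 16} → SUM(stock * price)=3042
  Garden: ids {11} → SUM(stock * price)=549
  Sports: ids {2, 17, 18} → SUM(stock * price)=4164

Books | 3042 ; Garden | 549 ; Sports | 4164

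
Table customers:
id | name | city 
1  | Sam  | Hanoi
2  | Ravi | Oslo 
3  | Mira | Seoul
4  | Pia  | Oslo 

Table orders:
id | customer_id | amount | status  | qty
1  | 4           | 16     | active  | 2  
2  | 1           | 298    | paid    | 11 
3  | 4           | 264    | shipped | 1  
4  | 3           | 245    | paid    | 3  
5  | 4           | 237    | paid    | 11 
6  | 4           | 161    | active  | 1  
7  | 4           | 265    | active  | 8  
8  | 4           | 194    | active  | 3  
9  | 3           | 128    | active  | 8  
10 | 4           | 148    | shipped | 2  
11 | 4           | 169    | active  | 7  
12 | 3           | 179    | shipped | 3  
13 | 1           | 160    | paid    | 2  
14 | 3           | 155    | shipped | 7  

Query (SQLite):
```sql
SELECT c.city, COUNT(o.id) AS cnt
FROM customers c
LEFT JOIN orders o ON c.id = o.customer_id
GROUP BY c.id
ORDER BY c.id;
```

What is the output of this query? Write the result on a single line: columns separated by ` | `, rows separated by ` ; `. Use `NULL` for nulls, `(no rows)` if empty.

LEFT JOIN keeps every customers row; unmatched ones get NULL for orders columns.
Group by customers.id and compute COUNT(o.id). COUNT(col) of an all-NULL group is 0.
  1: ids {2, 13} → COUNT(o.id)=2
  2: ids {—} → COUNT(o.id)=0
  3: ids {4, 9, 12, 14} → COUNT(o.id)=4
  4: ids {1, 3, 5, 6, 7, 8, 10, 11} → COUNT(o.id)=8

Hanoi | 2 ; Oslo | 0 ; Seoul | 4 ; Oslo | 8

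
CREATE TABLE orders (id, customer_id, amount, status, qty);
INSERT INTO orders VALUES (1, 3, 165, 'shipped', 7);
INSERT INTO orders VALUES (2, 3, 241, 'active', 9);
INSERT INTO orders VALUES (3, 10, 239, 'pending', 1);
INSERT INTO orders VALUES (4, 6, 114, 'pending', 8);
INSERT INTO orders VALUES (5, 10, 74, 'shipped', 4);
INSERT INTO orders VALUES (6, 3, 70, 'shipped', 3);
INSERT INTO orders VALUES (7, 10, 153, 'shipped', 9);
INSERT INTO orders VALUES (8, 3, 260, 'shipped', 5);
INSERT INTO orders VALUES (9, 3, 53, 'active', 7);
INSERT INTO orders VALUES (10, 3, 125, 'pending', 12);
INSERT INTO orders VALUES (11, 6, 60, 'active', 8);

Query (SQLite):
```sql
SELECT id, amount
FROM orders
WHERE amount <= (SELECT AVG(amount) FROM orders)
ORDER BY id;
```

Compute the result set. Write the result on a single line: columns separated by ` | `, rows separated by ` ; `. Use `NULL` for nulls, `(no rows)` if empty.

4 | 114 ; 5 | 74 ; 6 | 70 ; 9 | 53 ; 10 | 125 ; 11 | 60

Scalar subquery: AVG(amount) over all orders rows = 141.272727 (≈; comparison uses full precision).
Keep rows where amount <= that value.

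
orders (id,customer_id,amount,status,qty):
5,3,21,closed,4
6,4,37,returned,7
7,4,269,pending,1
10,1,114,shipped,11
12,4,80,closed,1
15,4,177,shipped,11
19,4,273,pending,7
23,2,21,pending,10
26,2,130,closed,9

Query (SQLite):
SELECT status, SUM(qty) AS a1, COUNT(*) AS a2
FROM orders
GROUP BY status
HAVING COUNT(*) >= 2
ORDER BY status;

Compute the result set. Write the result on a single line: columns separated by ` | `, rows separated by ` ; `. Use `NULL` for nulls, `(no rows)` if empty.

Group orders by status.
Per group compute: SUM(qty), COUNT(*).
HAVING: drop groups with fewer than 2 rows.
  closed: ids {5, 12, 26} → SUM(qty)=14, COUNT(*)=3
  pending: ids {7, 19, 23} → SUM(qty)=18, COUNT(*)=3
  returned: ids {6} → SUM(qty)=7, COUNT(*)=1
  shipped: ids {10, 15} → SUM(qty)=22, COUNT(*)=2

closed | 14 | 3 ; pending | 18 | 3 ; shipped | 22 | 2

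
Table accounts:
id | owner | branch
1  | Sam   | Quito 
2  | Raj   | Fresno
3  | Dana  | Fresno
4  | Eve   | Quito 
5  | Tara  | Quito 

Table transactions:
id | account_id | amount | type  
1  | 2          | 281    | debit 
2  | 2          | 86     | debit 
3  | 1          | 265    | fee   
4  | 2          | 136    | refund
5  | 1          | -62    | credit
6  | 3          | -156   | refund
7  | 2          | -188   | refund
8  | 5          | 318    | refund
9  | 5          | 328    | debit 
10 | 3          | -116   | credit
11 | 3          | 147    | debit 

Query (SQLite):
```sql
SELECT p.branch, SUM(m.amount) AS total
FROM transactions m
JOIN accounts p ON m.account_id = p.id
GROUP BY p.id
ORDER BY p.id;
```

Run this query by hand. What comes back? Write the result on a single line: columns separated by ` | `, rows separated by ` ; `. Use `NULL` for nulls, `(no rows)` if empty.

Quito | 203 ; Fresno | 315 ; Fresno | -125 ; Quito | 646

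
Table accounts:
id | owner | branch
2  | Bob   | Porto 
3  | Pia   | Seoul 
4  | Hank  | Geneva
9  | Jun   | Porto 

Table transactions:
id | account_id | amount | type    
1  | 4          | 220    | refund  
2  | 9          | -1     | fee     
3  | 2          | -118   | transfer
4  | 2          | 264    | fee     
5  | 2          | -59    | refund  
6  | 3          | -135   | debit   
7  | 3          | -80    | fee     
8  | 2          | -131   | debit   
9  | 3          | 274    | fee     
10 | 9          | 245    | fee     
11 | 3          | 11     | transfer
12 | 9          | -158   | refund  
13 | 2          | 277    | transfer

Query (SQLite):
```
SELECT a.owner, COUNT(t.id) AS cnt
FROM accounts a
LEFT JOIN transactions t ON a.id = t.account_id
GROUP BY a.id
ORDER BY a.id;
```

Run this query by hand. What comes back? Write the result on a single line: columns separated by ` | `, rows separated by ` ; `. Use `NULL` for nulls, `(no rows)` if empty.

LEFT JOIN keeps every accounts row; unmatched ones get NULL for transactions columns.
Group by accounts.id and compute COUNT(t.id). COUNT(col) of an all-NULL group is 0.
  2: ids {3, 4, 5, 8, 13} → COUNT(t.id)=5
  3: ids {6, 7, 9, 11} → COUNT(t.id)=4
  4: ids {1} → COUNT(t.id)=1
  9: ids {2, 10, 12} → COUNT(t.id)=3

Bob | 5 ; Pia | 4 ; Hank | 1 ; Jun | 3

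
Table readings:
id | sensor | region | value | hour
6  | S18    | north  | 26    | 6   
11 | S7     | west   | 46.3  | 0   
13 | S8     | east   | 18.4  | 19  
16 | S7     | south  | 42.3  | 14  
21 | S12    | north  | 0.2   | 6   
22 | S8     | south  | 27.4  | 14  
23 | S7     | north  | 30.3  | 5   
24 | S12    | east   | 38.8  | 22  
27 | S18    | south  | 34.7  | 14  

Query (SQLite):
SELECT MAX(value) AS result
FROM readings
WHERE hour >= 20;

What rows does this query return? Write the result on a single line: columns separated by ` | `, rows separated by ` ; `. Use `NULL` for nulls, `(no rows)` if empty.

38.8

Rows where hour >= 20 → value values: [38.8].
MAX of non-NULL values = 38.8.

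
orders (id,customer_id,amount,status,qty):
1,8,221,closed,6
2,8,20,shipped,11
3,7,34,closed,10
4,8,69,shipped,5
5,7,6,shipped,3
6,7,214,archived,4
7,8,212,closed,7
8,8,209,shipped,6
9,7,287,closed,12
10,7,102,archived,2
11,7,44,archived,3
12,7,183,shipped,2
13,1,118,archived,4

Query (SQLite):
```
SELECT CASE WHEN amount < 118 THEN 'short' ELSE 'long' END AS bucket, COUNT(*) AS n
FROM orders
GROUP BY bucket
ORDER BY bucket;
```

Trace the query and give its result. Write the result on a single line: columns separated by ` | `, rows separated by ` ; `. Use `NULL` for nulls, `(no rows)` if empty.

Bucket rows by amount < 118 → 'short' else 'long'; count each bucket.

long | 7 ; short | 6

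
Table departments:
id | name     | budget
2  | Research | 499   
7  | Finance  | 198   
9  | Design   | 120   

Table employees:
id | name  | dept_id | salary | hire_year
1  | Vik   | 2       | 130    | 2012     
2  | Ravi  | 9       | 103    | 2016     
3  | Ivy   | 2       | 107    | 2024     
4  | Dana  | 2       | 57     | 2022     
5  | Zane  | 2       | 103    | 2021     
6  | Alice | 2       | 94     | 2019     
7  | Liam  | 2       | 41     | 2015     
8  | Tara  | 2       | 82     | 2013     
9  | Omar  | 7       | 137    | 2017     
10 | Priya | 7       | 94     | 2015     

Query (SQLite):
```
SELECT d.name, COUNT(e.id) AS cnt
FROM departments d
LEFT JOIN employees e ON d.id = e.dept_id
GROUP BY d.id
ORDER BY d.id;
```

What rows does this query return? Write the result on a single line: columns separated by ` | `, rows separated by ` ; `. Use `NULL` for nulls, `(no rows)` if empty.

LEFT JOIN keeps every departments row; unmatched ones get NULL for employees columns.
Group by departments.id and compute COUNT(e.id). COUNT(col) of an all-NULL group is 0.
  2: ids {1, 3, 4, 5, 6, 7, 8} → COUNT(e.id)=7
  7: ids {9, 10} → COUNT(e.id)=2
  9: ids {2} → COUNT(e.id)=1

Research | 7 ; Finance | 2 ; Design | 1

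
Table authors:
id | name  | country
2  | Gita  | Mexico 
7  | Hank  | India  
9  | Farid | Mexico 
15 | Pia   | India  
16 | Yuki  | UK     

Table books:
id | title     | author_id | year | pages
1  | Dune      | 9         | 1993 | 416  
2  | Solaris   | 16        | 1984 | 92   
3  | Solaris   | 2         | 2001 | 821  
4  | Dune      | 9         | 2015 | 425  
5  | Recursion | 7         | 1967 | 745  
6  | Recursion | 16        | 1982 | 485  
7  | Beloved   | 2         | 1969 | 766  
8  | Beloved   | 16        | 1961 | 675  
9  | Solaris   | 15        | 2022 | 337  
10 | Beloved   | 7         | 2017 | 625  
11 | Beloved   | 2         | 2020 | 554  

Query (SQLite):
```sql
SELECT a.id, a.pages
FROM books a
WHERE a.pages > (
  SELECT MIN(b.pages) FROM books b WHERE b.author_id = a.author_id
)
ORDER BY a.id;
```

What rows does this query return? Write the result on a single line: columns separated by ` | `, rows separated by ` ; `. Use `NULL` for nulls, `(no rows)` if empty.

3 | 821 ; 4 | 425 ; 5 | 745 ; 6 | 485 ; 7 | 766 ; 8 | 675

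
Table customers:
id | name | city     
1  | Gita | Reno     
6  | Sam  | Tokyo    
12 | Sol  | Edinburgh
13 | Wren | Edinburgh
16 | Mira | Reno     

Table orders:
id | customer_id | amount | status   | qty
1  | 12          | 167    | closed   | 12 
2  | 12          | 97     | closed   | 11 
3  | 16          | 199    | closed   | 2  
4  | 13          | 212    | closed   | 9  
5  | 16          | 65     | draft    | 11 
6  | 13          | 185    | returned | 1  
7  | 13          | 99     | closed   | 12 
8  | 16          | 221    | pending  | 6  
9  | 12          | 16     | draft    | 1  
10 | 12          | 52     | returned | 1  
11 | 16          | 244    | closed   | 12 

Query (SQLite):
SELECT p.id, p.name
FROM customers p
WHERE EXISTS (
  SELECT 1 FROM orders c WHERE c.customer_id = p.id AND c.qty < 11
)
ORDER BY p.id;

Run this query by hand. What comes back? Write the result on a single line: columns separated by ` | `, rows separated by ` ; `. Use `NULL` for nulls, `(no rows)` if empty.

12 | Sol ; 13 | Wren ; 16 | Mira

For each customers row, check whether any orders with matching customer_id has qty < 11.
Keep rows where that is true.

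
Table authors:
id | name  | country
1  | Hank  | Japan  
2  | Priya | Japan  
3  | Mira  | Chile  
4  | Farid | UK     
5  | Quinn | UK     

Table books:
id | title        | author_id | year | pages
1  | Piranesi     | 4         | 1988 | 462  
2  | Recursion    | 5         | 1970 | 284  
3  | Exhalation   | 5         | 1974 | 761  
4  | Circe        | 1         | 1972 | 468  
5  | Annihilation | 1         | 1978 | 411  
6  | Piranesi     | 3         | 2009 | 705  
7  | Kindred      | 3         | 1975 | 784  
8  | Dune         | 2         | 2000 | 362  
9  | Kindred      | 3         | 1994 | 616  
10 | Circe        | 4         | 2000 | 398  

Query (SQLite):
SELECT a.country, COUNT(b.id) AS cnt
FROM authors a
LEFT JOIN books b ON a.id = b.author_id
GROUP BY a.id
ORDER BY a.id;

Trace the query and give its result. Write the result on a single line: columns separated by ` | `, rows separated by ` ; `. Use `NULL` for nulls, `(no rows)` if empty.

Japan | 2 ; Japan | 1 ; Chile | 3 ; UK | 2 ; UK | 2

LEFT JOIN keeps every authors row; unmatched ones get NULL for books columns.
Group by authors.id and compute COUNT(b.id). COUNT(col) of an all-NULL group is 0.
  1: ids {4, 5} → COUNT(b.id)=2
  2: ids {8} → COUNT(b.id)=1
  3: ids {6, 7, 9} → COUNT(b.id)=3
  4: ids {1, 10} → COUNT(b.id)=2
  5: ids {2, 3} → COUNT(b.id)=2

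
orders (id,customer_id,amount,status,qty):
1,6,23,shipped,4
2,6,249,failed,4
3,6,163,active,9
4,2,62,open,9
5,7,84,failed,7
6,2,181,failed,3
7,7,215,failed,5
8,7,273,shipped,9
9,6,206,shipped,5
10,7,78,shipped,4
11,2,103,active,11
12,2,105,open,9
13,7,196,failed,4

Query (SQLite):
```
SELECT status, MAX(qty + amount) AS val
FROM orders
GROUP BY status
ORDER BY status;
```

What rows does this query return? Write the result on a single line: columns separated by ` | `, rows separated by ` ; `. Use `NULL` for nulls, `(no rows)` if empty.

active | 172 ; failed | 253 ; open | 114 ; shipped | 282

For each row compute qty + amount.
Group by status; take MAX of the expression per group.
  active: ids {3, 11} → MAX(qty + amount)=172
  failed: ids {2, 5, 6, 7, 13} → MAX(qty + amount)=253
  open: ids {4, 12} → MAX(qty + amount)=114
  shipped: ids {1, 8, 9, 10} → MAX(qty + amount)=282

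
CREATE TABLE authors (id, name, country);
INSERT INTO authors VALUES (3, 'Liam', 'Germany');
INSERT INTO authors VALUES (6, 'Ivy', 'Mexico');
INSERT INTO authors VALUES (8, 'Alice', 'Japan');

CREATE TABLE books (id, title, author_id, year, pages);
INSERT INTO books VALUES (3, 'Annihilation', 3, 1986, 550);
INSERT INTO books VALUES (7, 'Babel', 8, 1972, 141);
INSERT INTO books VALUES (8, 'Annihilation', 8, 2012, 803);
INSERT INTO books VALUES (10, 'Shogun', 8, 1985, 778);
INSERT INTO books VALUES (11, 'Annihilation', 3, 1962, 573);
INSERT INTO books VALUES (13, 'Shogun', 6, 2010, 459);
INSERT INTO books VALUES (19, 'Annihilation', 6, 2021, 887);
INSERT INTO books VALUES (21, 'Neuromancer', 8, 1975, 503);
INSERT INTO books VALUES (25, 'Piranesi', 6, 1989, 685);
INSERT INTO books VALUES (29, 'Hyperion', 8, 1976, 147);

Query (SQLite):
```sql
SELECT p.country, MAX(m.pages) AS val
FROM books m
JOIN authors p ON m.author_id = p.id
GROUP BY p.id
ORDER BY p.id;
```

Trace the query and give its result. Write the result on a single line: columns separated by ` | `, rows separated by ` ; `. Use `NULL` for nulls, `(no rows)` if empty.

Join each books row to its authors via author_id.
Group joined rows by authors.id; compute MAX(m.pages) per group.
  3: ids {3, 11} → MAX(m.pages)=573
  6: ids {13, 19, 25} → MAX(m.pages)=887
  8: ids {7, 8, 10, 21, 29} → MAX(m.pages)=803

Germany | 573 ; Mexico | 887 ; Japan | 803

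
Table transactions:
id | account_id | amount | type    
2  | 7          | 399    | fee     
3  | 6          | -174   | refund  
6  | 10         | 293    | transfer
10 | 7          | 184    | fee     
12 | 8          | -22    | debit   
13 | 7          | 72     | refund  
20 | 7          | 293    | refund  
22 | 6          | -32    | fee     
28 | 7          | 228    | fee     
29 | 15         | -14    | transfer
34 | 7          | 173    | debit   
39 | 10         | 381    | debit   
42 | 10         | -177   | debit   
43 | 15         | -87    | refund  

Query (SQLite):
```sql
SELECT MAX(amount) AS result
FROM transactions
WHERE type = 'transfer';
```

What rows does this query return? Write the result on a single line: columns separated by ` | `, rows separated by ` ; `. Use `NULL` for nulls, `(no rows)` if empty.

293

Rows where type='transfer' → amount values: [293, -14].
MAX of non-NULL values = 293.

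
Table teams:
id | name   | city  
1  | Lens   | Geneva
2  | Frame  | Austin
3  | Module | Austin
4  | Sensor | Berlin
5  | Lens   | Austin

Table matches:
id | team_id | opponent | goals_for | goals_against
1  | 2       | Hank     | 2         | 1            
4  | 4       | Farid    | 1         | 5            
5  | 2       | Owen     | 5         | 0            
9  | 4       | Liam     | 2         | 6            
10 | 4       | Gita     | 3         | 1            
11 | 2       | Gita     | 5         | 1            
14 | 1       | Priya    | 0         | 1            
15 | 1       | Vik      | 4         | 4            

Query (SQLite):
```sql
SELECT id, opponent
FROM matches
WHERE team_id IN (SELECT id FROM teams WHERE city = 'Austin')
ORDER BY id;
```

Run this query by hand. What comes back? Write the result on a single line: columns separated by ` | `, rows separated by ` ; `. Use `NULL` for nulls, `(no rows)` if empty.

Inner query: teams.id where city = 'Austin'.
Outer: keep matches rows whose team_id is in that set.
Inner query → {2, 3, 5}

1 | Hank ; 5 | Owen ; 11 | Gita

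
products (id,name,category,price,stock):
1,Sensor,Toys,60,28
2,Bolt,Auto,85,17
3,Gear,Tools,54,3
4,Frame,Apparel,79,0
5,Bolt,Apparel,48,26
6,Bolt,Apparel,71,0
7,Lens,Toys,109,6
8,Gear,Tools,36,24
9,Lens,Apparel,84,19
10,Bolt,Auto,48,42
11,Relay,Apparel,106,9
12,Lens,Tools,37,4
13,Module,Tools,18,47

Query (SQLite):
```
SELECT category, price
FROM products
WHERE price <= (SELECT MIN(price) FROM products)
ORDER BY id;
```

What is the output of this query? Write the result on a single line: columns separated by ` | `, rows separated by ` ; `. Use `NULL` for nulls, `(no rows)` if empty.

Scalar subquery: MIN(price) over all products rows = 18.
Keep rows where price <= that value.

Tools | 18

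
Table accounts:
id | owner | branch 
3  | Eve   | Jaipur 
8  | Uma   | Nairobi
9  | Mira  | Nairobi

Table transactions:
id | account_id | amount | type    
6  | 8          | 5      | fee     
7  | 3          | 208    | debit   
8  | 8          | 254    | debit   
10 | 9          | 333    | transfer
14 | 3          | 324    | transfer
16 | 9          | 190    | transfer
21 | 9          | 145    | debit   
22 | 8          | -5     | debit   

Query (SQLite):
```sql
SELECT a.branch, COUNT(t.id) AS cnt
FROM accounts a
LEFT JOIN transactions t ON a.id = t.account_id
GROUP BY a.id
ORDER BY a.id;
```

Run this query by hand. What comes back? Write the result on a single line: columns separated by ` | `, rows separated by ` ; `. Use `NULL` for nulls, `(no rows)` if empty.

Jaipur | 2 ; Nairobi | 3 ; Nairobi | 3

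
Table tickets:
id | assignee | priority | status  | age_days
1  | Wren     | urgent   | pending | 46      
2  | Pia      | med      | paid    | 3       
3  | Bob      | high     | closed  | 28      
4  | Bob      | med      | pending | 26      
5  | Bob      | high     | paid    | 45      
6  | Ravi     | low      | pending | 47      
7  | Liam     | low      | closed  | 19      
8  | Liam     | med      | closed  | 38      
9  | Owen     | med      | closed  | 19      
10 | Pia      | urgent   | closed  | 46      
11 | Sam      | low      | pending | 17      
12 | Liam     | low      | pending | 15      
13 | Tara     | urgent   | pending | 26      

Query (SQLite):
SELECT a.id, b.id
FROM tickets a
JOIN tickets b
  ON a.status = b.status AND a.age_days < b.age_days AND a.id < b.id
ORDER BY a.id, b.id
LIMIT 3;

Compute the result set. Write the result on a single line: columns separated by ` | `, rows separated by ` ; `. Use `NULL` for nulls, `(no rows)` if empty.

1 | 6 ; 2 | 5 ; 3 | 8

Pairs (a,b) with same status, a.age_days < b.age_days, a.id < b.id.
status groups: closed:{3,7,8,9,10} paid:{2,5} pending:{1,4,6,11,12,13}
Ordered by (a.id, b.id); first 3.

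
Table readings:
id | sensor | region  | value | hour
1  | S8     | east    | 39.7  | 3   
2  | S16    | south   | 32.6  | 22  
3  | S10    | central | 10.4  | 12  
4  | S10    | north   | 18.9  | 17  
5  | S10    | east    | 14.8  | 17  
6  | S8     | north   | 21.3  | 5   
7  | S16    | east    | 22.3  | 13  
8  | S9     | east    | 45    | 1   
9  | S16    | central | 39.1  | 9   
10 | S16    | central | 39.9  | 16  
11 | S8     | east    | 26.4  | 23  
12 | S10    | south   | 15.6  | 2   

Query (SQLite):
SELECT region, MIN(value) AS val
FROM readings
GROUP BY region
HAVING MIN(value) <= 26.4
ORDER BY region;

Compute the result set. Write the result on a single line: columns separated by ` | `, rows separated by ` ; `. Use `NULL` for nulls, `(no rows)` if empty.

central | 10.4 ; east | 14.8 ; north | 18.9 ; south | 15.6

Partition readings by region; compute MIN(value) within each group.
HAVING: keep groups where MIN(value) <= 26.4.
  central: ids {3, 9, 10} → MIN(value)=10.4
  east: ids {1, 5, 7, 8, 11} → MIN(value)=14.8
  north: ids {4, 6} → MIN(value)=18.9
  south: ids {2, 12} → MIN(value)=15.6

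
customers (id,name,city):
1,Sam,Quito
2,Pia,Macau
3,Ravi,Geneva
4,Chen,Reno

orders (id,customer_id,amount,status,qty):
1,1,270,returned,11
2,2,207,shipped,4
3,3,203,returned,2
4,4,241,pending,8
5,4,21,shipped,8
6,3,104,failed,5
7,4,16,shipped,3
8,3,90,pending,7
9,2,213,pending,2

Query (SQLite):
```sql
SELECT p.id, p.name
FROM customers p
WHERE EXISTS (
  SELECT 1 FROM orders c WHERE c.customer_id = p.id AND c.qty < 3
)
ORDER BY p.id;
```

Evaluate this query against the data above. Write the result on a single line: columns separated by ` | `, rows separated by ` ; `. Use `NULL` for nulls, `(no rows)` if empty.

2 | Pia ; 3 | Ravi

For each customers row, check whether any orders with matching customer_id has qty < 3.
Keep rows where that is true.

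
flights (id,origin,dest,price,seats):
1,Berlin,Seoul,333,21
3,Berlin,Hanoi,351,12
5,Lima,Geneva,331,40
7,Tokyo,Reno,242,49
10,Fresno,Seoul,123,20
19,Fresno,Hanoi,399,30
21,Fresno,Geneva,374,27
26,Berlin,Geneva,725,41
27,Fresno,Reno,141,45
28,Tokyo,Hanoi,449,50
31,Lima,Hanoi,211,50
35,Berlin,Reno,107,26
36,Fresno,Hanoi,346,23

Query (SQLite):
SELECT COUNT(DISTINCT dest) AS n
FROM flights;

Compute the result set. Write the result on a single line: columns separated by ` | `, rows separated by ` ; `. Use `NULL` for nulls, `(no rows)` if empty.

Count distinct non-NULL dest values.

4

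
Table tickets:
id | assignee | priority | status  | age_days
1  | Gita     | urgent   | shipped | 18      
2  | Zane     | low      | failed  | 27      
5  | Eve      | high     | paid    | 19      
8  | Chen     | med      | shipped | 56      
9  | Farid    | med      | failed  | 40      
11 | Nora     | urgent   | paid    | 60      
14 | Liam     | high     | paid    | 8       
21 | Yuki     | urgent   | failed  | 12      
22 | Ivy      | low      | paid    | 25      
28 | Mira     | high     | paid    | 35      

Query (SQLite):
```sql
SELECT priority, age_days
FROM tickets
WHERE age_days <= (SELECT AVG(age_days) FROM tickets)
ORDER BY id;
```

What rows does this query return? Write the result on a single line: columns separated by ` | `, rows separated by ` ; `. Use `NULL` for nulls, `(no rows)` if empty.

Scalar subquery: AVG(age_days) over all tickets rows = 30.0.
Keep rows where age_days <= that value.

urgent | 18 ; low | 27 ; high | 19 ; high | 8 ; urgent | 12 ; low | 25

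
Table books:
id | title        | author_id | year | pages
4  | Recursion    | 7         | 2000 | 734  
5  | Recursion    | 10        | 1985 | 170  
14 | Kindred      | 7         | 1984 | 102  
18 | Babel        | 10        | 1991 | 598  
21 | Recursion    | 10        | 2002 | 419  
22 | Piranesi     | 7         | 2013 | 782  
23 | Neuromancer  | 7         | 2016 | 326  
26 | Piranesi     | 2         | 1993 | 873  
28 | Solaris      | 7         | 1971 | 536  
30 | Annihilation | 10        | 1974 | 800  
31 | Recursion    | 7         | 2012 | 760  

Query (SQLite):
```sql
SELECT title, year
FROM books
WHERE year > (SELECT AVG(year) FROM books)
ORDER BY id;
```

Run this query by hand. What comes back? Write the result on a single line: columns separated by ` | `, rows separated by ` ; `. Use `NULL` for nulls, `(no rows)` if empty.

Scalar subquery: AVG(year) over all books rows = 1994.636364 (≈; comparison uses full precision).
Keep rows where year > that value.

Recursion | 2000 ; Recursion | 2002 ; Piranesi | 2013 ; Neuromancer | 2016 ; Recursion | 2012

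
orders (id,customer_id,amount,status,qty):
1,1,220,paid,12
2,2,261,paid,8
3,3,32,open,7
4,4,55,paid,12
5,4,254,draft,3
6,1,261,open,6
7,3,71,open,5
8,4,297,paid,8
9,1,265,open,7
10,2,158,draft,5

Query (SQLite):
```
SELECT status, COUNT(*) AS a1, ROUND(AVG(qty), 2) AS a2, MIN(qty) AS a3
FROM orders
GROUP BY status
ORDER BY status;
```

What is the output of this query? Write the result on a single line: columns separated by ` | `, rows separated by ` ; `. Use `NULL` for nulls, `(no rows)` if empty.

draft | 2 | 4 | 3 ; open | 4 | 6.25 | 5 ; paid | 4 | 10 | 8

Group orders by status.
Per group compute: COUNT(*), ROUND(AVG(qty), 2), MIN(qty).
  draft: ids {5, 10} → COUNT(*)=2, ROUND(AVG(qty), 2)=4, MIN(qty)=3
  open: ids {3, 6, 7, 9} → COUNT(*)=4, ROUND(AVG(qty), 2)=6.25, MIN(qty)=5
  paid: ids {1, 2, 4, 8} → COUNT(*)=4, ROUND(AVG(qty), 2)=10, MIN(qty)=8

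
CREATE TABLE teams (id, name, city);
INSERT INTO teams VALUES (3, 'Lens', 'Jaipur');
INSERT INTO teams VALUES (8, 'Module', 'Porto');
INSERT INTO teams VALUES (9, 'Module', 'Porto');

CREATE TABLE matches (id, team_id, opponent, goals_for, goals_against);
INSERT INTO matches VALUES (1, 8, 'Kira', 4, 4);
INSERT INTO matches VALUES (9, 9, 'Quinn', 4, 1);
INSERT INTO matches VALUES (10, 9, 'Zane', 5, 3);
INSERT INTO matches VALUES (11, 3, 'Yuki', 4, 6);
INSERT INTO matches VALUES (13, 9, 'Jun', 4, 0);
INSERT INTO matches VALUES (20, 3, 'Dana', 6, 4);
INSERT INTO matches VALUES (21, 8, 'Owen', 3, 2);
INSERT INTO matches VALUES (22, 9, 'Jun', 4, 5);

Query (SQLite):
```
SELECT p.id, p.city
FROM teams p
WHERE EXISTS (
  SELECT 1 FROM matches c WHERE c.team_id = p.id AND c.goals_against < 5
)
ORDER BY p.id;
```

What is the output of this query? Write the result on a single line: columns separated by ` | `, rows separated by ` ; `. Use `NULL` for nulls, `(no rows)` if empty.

3 | Jaipur ; 8 | Porto ; 9 | Porto

For each teams row, check whether any matches with matching team_id has goals_against < 5.
Keep rows where that is true.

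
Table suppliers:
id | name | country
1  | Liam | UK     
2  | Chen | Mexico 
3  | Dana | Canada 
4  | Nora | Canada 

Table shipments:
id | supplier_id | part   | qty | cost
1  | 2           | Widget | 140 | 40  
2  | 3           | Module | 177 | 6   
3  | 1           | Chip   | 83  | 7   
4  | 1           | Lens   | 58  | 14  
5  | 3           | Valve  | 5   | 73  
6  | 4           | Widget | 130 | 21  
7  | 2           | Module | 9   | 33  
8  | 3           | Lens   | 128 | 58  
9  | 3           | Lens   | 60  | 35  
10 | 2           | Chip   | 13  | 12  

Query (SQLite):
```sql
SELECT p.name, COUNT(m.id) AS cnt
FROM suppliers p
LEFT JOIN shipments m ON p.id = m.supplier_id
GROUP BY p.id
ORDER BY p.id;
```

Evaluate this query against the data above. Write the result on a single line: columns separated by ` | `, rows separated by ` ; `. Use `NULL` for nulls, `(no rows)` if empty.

Liam | 2 ; Chen | 3 ; Dana | 4 ; Nora | 1

LEFT JOIN keeps every suppliers row; unmatched ones get NULL for shipments columns.
Group by suppliers.id and compute COUNT(m.id). COUNT(col) of an all-NULL group is 0.
  1: ids {3, 4} → COUNT(m.id)=2
  2: ids {1, 7, 10} → COUNT(m.id)=3
  3: ids {2, 5, 8, 9} → COUNT(m.id)=4
  4: ids {6} → COUNT(m.id)=1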